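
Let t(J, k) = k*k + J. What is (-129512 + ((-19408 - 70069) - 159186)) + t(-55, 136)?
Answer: -359734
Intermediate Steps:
t(J, k) = J + k² (t(J, k) = k² + J = J + k²)
(-129512 + ((-19408 - 70069) - 159186)) + t(-55, 136) = (-129512 + ((-19408 - 70069) - 159186)) + (-55 + 136²) = (-129512 + (-89477 - 159186)) + (-55 + 18496) = (-129512 - 248663) + 18441 = -378175 + 18441 = -359734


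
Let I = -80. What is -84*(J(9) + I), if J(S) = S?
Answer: 5964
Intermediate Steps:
-84*(J(9) + I) = -84*(9 - 80) = -84*(-71) = 5964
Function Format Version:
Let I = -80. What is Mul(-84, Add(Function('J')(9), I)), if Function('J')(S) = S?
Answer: 5964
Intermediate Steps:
Mul(-84, Add(Function('J')(9), I)) = Mul(-84, Add(9, -80)) = Mul(-84, -71) = 5964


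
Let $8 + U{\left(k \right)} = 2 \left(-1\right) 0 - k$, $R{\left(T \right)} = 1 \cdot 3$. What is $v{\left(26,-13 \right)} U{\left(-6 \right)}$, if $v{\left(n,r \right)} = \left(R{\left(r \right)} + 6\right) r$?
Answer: $234$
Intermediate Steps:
$R{\left(T \right)} = 3$
$v{\left(n,r \right)} = 9 r$ ($v{\left(n,r \right)} = \left(3 + 6\right) r = 9 r$)
$U{\left(k \right)} = -8 - k$ ($U{\left(k \right)} = -8 - \left(k - 2 \left(-1\right) 0\right) = -8 - k$)
$v{\left(26,-13 \right)} U{\left(-6 \right)} = 9 \left(-13\right) \left(-8 - -6\right) = - 117 \left(-8 + 6\right) = \left(-117\right) \left(-2\right) = 234$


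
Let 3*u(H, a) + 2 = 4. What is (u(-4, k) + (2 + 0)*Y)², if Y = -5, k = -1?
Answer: 784/9 ≈ 87.111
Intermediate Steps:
u(H, a) = ⅔ (u(H, a) = -⅔ + (⅓)*4 = -⅔ + 4/3 = ⅔)
(u(-4, k) + (2 + 0)*Y)² = (⅔ + (2 + 0)*(-5))² = (⅔ + 2*(-5))² = (⅔ - 10)² = (-28/3)² = 784/9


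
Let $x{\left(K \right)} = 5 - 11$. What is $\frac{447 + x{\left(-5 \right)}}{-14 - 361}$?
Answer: $- \frac{147}{125} \approx -1.176$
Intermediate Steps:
$x{\left(K \right)} = -6$
$\frac{447 + x{\left(-5 \right)}}{-14 - 361} = \frac{447 - 6}{-14 - 361} = \frac{441}{-375} = 441 \left(- \frac{1}{375}\right) = - \frac{147}{125}$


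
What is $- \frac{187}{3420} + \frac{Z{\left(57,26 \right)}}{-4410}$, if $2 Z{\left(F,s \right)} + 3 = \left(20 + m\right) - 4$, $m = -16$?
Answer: $- \frac{4553}{83790} \approx -0.054338$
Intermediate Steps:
$Z{\left(F,s \right)} = - \frac{3}{2}$ ($Z{\left(F,s \right)} = - \frac{3}{2} + \frac{\left(20 - 16\right) - 4}{2} = - \frac{3}{2} + \frac{4 - 4}{2} = - \frac{3}{2} + \frac{1}{2} \cdot 0 = - \frac{3}{2} + 0 = - \frac{3}{2}$)
$- \frac{187}{3420} + \frac{Z{\left(57,26 \right)}}{-4410} = - \frac{187}{3420} - \frac{3}{2 \left(-4410\right)} = \left(-187\right) \frac{1}{3420} - - \frac{1}{2940} = - \frac{187}{3420} + \frac{1}{2940} = - \frac{4553}{83790}$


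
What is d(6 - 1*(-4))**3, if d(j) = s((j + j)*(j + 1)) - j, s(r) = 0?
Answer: -1000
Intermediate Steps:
d(j) = -j (d(j) = 0 - j = -j)
d(6 - 1*(-4))**3 = (-(6 - 1*(-4)))**3 = (-(6 + 4))**3 = (-1*10)**3 = (-10)**3 = -1000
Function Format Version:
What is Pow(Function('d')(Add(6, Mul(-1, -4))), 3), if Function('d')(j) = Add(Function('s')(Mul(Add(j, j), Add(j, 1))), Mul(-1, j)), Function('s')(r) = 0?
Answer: -1000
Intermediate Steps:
Function('d')(j) = Mul(-1, j) (Function('d')(j) = Add(0, Mul(-1, j)) = Mul(-1, j))
Pow(Function('d')(Add(6, Mul(-1, -4))), 3) = Pow(Mul(-1, Add(6, Mul(-1, -4))), 3) = Pow(Mul(-1, Add(6, 4)), 3) = Pow(Mul(-1, 10), 3) = Pow(-10, 3) = -1000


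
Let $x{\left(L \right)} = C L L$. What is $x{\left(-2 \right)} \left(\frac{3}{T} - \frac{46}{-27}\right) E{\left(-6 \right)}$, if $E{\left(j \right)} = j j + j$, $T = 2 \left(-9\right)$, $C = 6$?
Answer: $\frac{3320}{3} \approx 1106.7$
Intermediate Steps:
$T = -18$
$E{\left(j \right)} = j + j^{2}$ ($E{\left(j \right)} = j^{2} + j = j + j^{2}$)
$x{\left(L \right)} = 6 L^{2}$ ($x{\left(L \right)} = 6 L L = 6 L^{2}$)
$x{\left(-2 \right)} \left(\frac{3}{T} - \frac{46}{-27}\right) E{\left(-6 \right)} = 6 \left(-2\right)^{2} \left(\frac{3}{-18} - \frac{46}{-27}\right) \left(- 6 \left(1 - 6\right)\right) = 6 \cdot 4 \left(3 \left(- \frac{1}{18}\right) - - \frac{46}{27}\right) \left(\left(-6\right) \left(-5\right)\right) = 24 \left(- \frac{1}{6} + \frac{46}{27}\right) 30 = 24 \cdot \frac{83}{54} \cdot 30 = \frac{332}{9} \cdot 30 = \frac{3320}{3}$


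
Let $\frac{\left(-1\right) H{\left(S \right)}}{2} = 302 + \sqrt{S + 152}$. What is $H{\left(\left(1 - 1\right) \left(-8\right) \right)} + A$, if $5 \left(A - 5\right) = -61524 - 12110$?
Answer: $- \frac{76629}{5} - 4 \sqrt{38} \approx -15350.0$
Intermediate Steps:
$H{\left(S \right)} = -604 - 2 \sqrt{152 + S}$ ($H{\left(S \right)} = - 2 \left(302 + \sqrt{S + 152}\right) = - 2 \left(302 + \sqrt{152 + S}\right) = -604 - 2 \sqrt{152 + S}$)
$A = - \frac{73609}{5}$ ($A = 5 + \frac{-61524 - 12110}{5} = 5 + \frac{1}{5} \left(-73634\right) = 5 - \frac{73634}{5} = - \frac{73609}{5} \approx -14722.0$)
$H{\left(\left(1 - 1\right) \left(-8\right) \right)} + A = \left(-604 - 2 \sqrt{152 + \left(1 - 1\right) \left(-8\right)}\right) - \frac{73609}{5} = \left(-604 - 2 \sqrt{152 + 0 \left(-8\right)}\right) - \frac{73609}{5} = \left(-604 - 2 \sqrt{152 + 0}\right) - \frac{73609}{5} = \left(-604 - 2 \sqrt{152}\right) - \frac{73609}{5} = \left(-604 - 2 \cdot 2 \sqrt{38}\right) - \frac{73609}{5} = \left(-604 - 4 \sqrt{38}\right) - \frac{73609}{5} = - \frac{76629}{5} - 4 \sqrt{38}$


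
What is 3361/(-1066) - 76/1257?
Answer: -4305793/1339962 ≈ -3.2134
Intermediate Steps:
3361/(-1066) - 76/1257 = 3361*(-1/1066) - 76*1/1257 = -3361/1066 - 76/1257 = -4305793/1339962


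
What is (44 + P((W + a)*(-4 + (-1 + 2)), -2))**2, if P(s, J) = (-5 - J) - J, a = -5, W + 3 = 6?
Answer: 1849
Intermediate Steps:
W = 3 (W = -3 + 6 = 3)
P(s, J) = -5 - 2*J
(44 + P((W + a)*(-4 + (-1 + 2)), -2))**2 = (44 + (-5 - 2*(-2)))**2 = (44 + (-5 + 4))**2 = (44 - 1)**2 = 43**2 = 1849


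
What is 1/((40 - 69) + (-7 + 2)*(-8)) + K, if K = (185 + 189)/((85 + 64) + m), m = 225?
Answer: 12/11 ≈ 1.0909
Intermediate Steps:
K = 1 (K = (185 + 189)/((85 + 64) + 225) = 374/(149 + 225) = 374/374 = 374*(1/374) = 1)
1/((40 - 69) + (-7 + 2)*(-8)) + K = 1/((40 - 69) + (-7 + 2)*(-8)) + 1 = 1/(-29 - 5*(-8)) + 1 = 1/(-29 + 40) + 1 = 1/11 + 1 = 12/11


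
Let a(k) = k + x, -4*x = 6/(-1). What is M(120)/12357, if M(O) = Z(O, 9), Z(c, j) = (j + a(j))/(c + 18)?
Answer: 13/1136844 ≈ 1.1435e-5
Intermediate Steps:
x = 3/2 (x = -3/(2*(-1)) = -3*(-1)/2 = -1/4*(-6) = 3/2 ≈ 1.5000)
a(k) = 3/2 + k (a(k) = k + 3/2 = 3/2 + k)
Z(c, j) = (3/2 + 2*j)/(18 + c) (Z(c, j) = (j + (3/2 + j))/(c + 18) = (3/2 + 2*j)/(18 + c))
M(O) = 39/(2*(18 + O)) (M(O) = (3 + 4*9)/(2*(18 + O)) = (3 + 36)/(2*(18 + O)) = (1/2)*39/(18 + O) = 39/(2*(18 + O)))
M(120)/12357 = (39/(2*(18 + 120)))/12357 = ((39/2)/138)*(1/12357) = ((39/2)*(1/138))*(1/12357) = (13/92)*(1/12357) = 13/1136844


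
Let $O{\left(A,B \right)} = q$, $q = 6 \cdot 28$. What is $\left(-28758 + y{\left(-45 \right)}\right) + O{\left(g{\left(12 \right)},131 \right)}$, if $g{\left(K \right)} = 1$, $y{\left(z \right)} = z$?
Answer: $-28635$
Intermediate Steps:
$q = 168$
$O{\left(A,B \right)} = 168$
$\left(-28758 + y{\left(-45 \right)}\right) + O{\left(g{\left(12 \right)},131 \right)} = \left(-28758 - 45\right) + 168 = -28803 + 168 = -28635$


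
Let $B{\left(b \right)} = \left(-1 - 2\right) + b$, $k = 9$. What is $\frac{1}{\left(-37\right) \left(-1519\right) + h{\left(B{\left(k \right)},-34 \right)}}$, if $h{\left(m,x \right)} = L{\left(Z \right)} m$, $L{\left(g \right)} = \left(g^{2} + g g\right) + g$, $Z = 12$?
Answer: $\frac{1}{58003} \approx 1.724 \cdot 10^{-5}$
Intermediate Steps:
$B{\left(b \right)} = -3 + b$
$L{\left(g \right)} = g + 2 g^{2}$ ($L{\left(g \right)} = \left(g^{2} + g^{2}\right) + g = 2 g^{2} + g = g + 2 g^{2}$)
$h{\left(m,x \right)} = 300 m$ ($h{\left(m,x \right)} = 12 \left(1 + 2 \cdot 12\right) m = 12 \left(1 + 24\right) m = 12 \cdot 25 m = 300 m$)
$\frac{1}{\left(-37\right) \left(-1519\right) + h{\left(B{\left(k \right)},-34 \right)}} = \frac{1}{\left(-37\right) \left(-1519\right) + 300 \left(-3 + 9\right)} = \frac{1}{56203 + 300 \cdot 6} = \frac{1}{56203 + 1800} = \frac{1}{58003}$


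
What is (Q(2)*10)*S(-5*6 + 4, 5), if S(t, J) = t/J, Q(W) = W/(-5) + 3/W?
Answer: -286/5 ≈ -57.200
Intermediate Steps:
Q(W) = 3/W - W/5 (Q(W) = W*(-⅕) + 3/W = -W/5 + 3/W = 3/W - W/5)
(Q(2)*10)*S(-5*6 + 4, 5) = ((3/2 - ⅕*2)*10)*((-5*6 + 4)/5) = ((3*(½) - ⅖)*10)*((-30 + 4)*(⅕)) = ((3/2 - ⅖)*10)*(-26*⅕) = ((11/10)*10)*(-26/5) = 11*(-26/5) = -286/5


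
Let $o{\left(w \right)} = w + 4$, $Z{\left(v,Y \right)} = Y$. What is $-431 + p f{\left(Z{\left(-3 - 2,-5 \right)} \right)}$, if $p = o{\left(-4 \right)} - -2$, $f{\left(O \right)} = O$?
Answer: $-441$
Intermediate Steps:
$o{\left(w \right)} = 4 + w$
$p = 2$ ($p = \left(4 - 4\right) - -2 = 0 + 2 = 2$)
$-431 + p f{\left(Z{\left(-3 - 2,-5 \right)} \right)} = -431 + 2 \left(-5\right) = -431 - 10 = -441$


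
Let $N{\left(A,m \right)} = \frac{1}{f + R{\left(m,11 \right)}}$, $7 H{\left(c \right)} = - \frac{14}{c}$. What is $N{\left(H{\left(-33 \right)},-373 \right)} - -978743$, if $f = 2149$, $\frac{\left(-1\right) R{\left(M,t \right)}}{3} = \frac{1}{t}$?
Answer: $\frac{23133569559}{23636} \approx 9.7874 \cdot 10^{5}$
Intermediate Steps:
$R{\left(M,t \right)} = - \frac{3}{t}$
$H{\left(c \right)} = - \frac{2}{c}$ ($H{\left(c \right)} = \frac{\left(-14\right) \frac{1}{c}}{7} = - \frac{2}{c}$)
$N{\left(A,m \right)} = \frac{11}{23636}$ ($N{\left(A,m \right)} = \frac{1}{2149 - \frac{3}{11}} = \frac{1}{\frac{23636}{11}} = \frac{11}{23636}$)
$N{\left(H{\left(-33 \right)},-373 \right)} - -978743 = \frac{11}{23636} - -978743 = \frac{11}{23636} + 978743 = \frac{23133569559}{23636}$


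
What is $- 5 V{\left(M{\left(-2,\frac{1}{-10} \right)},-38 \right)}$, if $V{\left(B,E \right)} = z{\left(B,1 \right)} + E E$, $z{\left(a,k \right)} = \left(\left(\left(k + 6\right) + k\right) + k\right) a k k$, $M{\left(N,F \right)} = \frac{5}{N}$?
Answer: $- \frac{14215}{2} \approx -7107.5$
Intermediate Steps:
$z{\left(a,k \right)} = a k^{2} \left(6 + 3 k\right)$ ($z{\left(a,k \right)} = \left(\left(\left(6 + k\right) + k\right) + k\right) a k k = \left(\left(6 + 2 k\right) + k\right) a k k = \left(6 + 3 k\right) a k k = a k \left(6 + 3 k\right) k = a k^{2} \left(6 + 3 k\right)$)
$V{\left(B,E \right)} = E^{2} + 9 B$ ($V{\left(B,E \right)} = 3 B 1^{2} \left(2 + 1\right) + E E = 3 B 1 \cdot 3 + E^{2} = 9 B + E^{2} = E^{2} + 9 B$)
$- 5 V{\left(M{\left(-2,\frac{1}{-10} \right)},-38 \right)} = - 5 \left(\left(-38\right)^{2} + 9 \frac{5}{-2}\right) = - 5 \left(1444 + 9 \cdot 5 \left(- \frac{1}{2}\right)\right) = - 5 \left(1444 + 9 \left(- \frac{5}{2}\right)\right) = - 5 \left(1444 - \frac{45}{2}\right) = \left(-5\right) \frac{2843}{2} = - \frac{14215}{2}$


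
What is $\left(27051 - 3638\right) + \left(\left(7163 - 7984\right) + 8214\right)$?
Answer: $30806$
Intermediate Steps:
$\left(27051 - 3638\right) + \left(\left(7163 - 7984\right) + 8214\right) = 23413 + \left(-821 + 8214\right) = 23413 + 7393 = 30806$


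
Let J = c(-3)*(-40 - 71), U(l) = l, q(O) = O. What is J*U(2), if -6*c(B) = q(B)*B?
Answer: 333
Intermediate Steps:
c(B) = -B²/6 (c(B) = -B*B/6 = -B²/6)
J = 333/2 (J = (-⅙*(-3)²)*(-40 - 71) = -⅙*9*(-111) = -3/2*(-111) = 333/2 ≈ 166.50)
J*U(2) = (333/2)*2 = 333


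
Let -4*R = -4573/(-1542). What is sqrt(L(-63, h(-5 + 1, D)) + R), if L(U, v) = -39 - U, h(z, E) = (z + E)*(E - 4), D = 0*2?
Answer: sqrt(221213778)/3084 ≈ 4.8227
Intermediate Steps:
D = 0
R = -4573/6168 (R = -(-4573)/(4*(-1542)) = -(-4573)*(-1)/(4*1542) = -1/4*4573/1542 = -4573/6168 ≈ -0.74141)
h(z, E) = (-4 + E)*(E + z) (h(z, E) = (E + z)*(-4 + E) = (-4 + E)*(E + z))
sqrt(L(-63, h(-5 + 1, D)) + R) = sqrt((-39 - 1*(-63)) - 4573/6168) = sqrt((-39 + 63) - 4573/6168) = sqrt(24 - 4573/6168) = sqrt(143459/6168) = sqrt(221213778)/3084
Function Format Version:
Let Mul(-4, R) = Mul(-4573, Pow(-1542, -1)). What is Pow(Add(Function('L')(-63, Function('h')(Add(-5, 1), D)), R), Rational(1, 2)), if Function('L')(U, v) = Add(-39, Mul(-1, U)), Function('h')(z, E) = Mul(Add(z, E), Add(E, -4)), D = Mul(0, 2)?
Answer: Mul(Rational(1, 3084), Pow(221213778, Rational(1, 2))) ≈ 4.8227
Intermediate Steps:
D = 0
R = Rational(-4573, 6168) (R = Mul(Rational(-1, 4), Mul(-4573, Pow(-1542, -1))) = Mul(Rational(-1, 4), Mul(-4573, Rational(-1, 1542))) = Mul(Rational(-1, 4), Rational(4573, 1542)) = Rational(-4573, 6168) ≈ -0.74141)
Function('h')(z, E) = Mul(Add(-4, E), Add(E, z)) (Function('h')(z, E) = Mul(Add(E, z), Add(-4, E)) = Mul(Add(-4, E), Add(E, z)))
Pow(Add(Function('L')(-63, Function('h')(Add(-5, 1), D)), R), Rational(1, 2)) = Pow(Add(Add(-39, Mul(-1, -63)), Rational(-4573, 6168)), Rational(1, 2)) = Pow(Add(Add(-39, 63), Rational(-4573, 6168)), Rational(1, 2)) = Pow(Add(24, Rational(-4573, 6168)), Rational(1, 2)) = Pow(Rational(143459, 6168), Rational(1, 2)) = Mul(Rational(1, 3084), Pow(221213778, Rational(1, 2)))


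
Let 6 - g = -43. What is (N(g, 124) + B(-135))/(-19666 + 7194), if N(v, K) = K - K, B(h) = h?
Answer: 135/12472 ≈ 0.010824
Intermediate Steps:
g = 49 (g = 6 - 1*(-43) = 6 + 43 = 49)
N(v, K) = 0
(N(g, 124) + B(-135))/(-19666 + 7194) = (0 - 135)/(-19666 + 7194) = -135/(-12472) = -135*(-1/12472) = 135/12472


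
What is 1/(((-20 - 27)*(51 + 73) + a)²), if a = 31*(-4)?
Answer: 1/35426304 ≈ 2.8228e-8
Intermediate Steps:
a = -124
1/(((-20 - 27)*(51 + 73) + a)²) = 1/(((-20 - 27)*(51 + 73) - 124)²) = 1/((-47*124 - 124)²) = 1/((-5828 - 124)²) = 1/((-5952)²) = 1/35426304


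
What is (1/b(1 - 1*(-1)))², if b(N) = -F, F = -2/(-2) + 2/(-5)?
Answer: 25/9 ≈ 2.7778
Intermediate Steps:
F = ⅗ (F = -2*(-½) + 2*(-⅕) = 1 - ⅖ = ⅗ ≈ 0.60000)
b(N) = -⅗ (b(N) = -1*⅗ = -⅗)
(1/b(1 - 1*(-1)))² = (1/(-⅗))² = (-5/3)² = 25/9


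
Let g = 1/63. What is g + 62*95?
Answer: 371071/63 ≈ 5890.0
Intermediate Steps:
g = 1/63 ≈ 0.015873
g + 62*95 = 1/63 + 62*95 = 1/63 + 5890 = 371071/63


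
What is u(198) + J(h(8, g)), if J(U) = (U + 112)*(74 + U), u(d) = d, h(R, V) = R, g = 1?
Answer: 10038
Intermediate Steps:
J(U) = (74 + U)*(112 + U) (J(U) = (112 + U)*(74 + U) = (74 + U)*(112 + U))
u(198) + J(h(8, g)) = 198 + (8288 + 8² + 186*8) = 198 + (8288 + 64 + 1488) = 198 + 9840 = 10038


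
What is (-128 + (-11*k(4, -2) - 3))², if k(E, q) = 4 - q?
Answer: 38809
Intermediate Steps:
(-128 + (-11*k(4, -2) - 3))² = (-128 + (-11*(4 - 1*(-2)) - 3))² = (-128 + (-11*(4 + 2) - 3))² = (-128 + (-11*6 - 3))² = (-128 + (-66 - 3))² = (-128 - 69)² = (-197)² = 38809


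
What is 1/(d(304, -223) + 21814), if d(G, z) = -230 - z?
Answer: 1/21807 ≈ 4.5857e-5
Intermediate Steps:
1/(d(304, -223) + 21814) = 1/((-230 - 1*(-223)) + 21814) = 1/((-230 + 223) + 21814) = 1/(-7 + 21814) = 1/21807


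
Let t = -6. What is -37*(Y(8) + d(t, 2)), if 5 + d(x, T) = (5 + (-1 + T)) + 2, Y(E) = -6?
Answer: 111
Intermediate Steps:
d(x, T) = 1 + T (d(x, T) = -5 + ((5 + (-1 + T)) + 2) = -5 + ((4 + T) + 2) = -5 + (6 + T) = 1 + T)
-37*(Y(8) + d(t, 2)) = -37*(-6 + (1 + 2)) = -37*(-6 + 3) = -37*(-3) = 111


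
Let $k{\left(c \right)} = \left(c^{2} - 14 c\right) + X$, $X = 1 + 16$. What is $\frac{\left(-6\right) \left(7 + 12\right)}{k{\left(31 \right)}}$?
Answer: $- \frac{57}{272} \approx -0.20956$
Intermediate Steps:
$X = 17$
$k{\left(c \right)} = 17 + c^{2} - 14 c$ ($k{\left(c \right)} = \left(c^{2} - 14 c\right) + 17 = 17 + c^{2} - 14 c$)
$\frac{\left(-6\right) \left(7 + 12\right)}{k{\left(31 \right)}} = \frac{\left(-6\right) \left(7 + 12\right)}{17 + 31^{2} - 434} = \frac{\left(-6\right) 19}{17 + 961 - 434} = - \frac{114}{544} = \left(-114\right) \frac{1}{544} = - \frac{57}{272}$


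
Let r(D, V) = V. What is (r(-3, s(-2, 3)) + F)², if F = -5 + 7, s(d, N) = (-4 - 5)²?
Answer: 6889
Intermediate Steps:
s(d, N) = 81 (s(d, N) = (-9)² = 81)
F = 2
(r(-3, s(-2, 3)) + F)² = (81 + 2)² = 83² = 6889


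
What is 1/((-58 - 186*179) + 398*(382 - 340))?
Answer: -1/16636 ≈ -6.0111e-5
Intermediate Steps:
1/((-58 - 186*179) + 398*(382 - 340)) = 1/((-58 - 33294) + 398*42) = 1/(-33352 + 16716) = 1/(-16636) = -1/16636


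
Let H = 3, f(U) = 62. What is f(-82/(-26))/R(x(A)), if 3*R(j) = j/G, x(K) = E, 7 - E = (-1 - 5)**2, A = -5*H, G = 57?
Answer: -10602/29 ≈ -365.59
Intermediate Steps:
A = -15 (A = -5*3 = -15)
E = -29 (E = 7 - (-1 - 5)**2 = 7 - 1*(-6)**2 = 7 - 1*36 = 7 - 36 = -29)
x(K) = -29
R(j) = j/171 (R(j) = (j/57)/3 = j/171)
f(-82/(-26))/R(x(A)) = 62/(((1/171)*(-29))) = 62/(-29/171) = 62*(-171/29) = -10602/29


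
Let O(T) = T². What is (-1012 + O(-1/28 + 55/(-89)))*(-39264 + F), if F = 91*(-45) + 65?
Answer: 135984963106169/3105032 ≈ 4.3795e+7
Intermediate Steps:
F = -4030 (F = -4095 + 65 = -4030)
(-1012 + O(-1/28 + 55/(-89)))*(-39264 + F) = (-1012 + (-1/28 + 55/(-89))²)*(-39264 - 4030) = (-1012 + (-1*1/28 + 55*(-1/89))²)*(-43294) = (-1012 + (-1/28 - 55/89)²)*(-43294) = (-1012 + (-1629/2492)²)*(-43294) = (-1012 + 2653641/6210064)*(-43294) = -6281931127/6210064*(-43294) = 135984963106169/3105032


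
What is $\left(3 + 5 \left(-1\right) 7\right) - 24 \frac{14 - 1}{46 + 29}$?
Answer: $- \frac{904}{25} \approx -36.16$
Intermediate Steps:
$\left(3 + 5 \left(-1\right) 7\right) - 24 \frac{14 - 1}{46 + 29} = \left(3 - 35\right) - 24 \cdot \frac{13}{75} = \left(3 - 35\right) - 24 \cdot 13 \cdot \frac{1}{75} = -32 - \frac{104}{25} = - \frac{904}{25}$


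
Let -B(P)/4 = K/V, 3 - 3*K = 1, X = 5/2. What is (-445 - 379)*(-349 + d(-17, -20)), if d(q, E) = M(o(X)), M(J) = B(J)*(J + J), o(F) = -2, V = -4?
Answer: 869320/3 ≈ 2.8977e+5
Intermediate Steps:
X = 5/2 (X = 5*(½) = 5/2 ≈ 2.5000)
K = ⅔ (K = 1 - ⅓*1 = 1 - ⅓ = ⅔ ≈ 0.66667)
B(P) = ⅔ (B(P) = -8/(3*(-4)) = -8*(-1)/(3*4) = -4*(-⅙) = ⅔)
M(J) = 4*J/3 (M(J) = 2*(J + J)/3 = 2*(2*J)/3 = 4*J/3)
d(q, E) = -8/3 (d(q, E) = (4/3)*(-2) = -8/3)
(-445 - 379)*(-349 + d(-17, -20)) = (-445 - 379)*(-349 - 8/3) = -824*(-1055/3) = 869320/3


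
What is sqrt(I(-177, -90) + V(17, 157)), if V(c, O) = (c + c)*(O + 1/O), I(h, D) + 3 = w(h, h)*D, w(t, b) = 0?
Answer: sqrt(131507753)/157 ≈ 73.043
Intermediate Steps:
I(h, D) = -3 (I(h, D) = -3 + 0*D = -3 + 0 = -3)
V(c, O) = 2*c*(O + 1/O) (V(c, O) = (2*c)*(O + 1/O) = 2*c*(O + 1/O))
sqrt(I(-177, -90) + V(17, 157)) = sqrt(-3 + 2*17*(1 + 157**2)/157) = sqrt(-3 + 2*17*(1/157)*(1 + 24649)) = sqrt(-3 + 2*17*(1/157)*24650) = sqrt(-3 + 838100/157) = sqrt(837629/157) = sqrt(131507753)/157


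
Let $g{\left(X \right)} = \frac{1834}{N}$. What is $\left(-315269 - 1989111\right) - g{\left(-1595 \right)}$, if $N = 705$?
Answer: $- \frac{1624589734}{705} \approx -2.3044 \cdot 10^{6}$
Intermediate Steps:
$g{\left(X \right)} = \frac{1834}{705}$
$\left(-315269 - 1989111\right) - g{\left(-1595 \right)} = \left(-315269 - 1989111\right) - \frac{1834}{705} = -2304380 - \frac{1834}{705} = - \frac{1624589734}{705}$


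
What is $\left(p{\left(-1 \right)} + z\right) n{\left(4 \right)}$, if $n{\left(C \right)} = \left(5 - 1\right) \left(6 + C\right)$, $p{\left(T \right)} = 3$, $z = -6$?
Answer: $-120$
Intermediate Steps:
$n{\left(C \right)} = 24 + 4 C$ ($n{\left(C \right)} = 4 \left(6 + C\right) = 24 + 4 C$)
$\left(p{\left(-1 \right)} + z\right) n{\left(4 \right)} = \left(3 - 6\right) \left(24 + 4 \cdot 4\right) = - 3 \left(24 + 16\right) = \left(-3\right) 40 = -120$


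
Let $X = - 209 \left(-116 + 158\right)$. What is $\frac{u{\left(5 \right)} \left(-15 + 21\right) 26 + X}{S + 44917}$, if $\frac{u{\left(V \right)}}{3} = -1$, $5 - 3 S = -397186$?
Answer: $- \frac{4623}{88657} \approx -0.052145$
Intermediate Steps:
$S = 132397$ ($S = \frac{5}{3} - - \frac{397186}{3} = \frac{5}{3} + \frac{397186}{3} = 132397$)
$u{\left(V \right)} = -3$ ($u{\left(V \right)} = 3 \left(-1\right) = -3$)
$X = -8778$ ($X = \left(-209\right) 42 = -8778$)
$\frac{u{\left(5 \right)} \left(-15 + 21\right) 26 + X}{S + 44917} = \frac{- 3 \left(-15 + 21\right) 26 - 8778}{132397 + 44917} = \frac{\left(-3\right) 6 \cdot 26 - 8778}{177314} = \left(\left(-18\right) 26 - 8778\right) \frac{1}{177314} = \left(-468 - 8778\right) \frac{1}{177314} = \left(-9246\right) \frac{1}{177314} = - \frac{4623}{88657}$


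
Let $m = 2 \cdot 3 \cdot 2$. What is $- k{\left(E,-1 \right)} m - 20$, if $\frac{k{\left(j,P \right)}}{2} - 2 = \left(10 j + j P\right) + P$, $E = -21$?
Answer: $4492$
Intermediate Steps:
$k{\left(j,P \right)} = 4 + 2 P + 20 j + 2 P j$ ($k{\left(j,P \right)} = 4 + 2 \left(\left(10 j + j P\right) + P\right) = 4 + 2 \left(\left(10 j + P j\right) + P\right) = 4 + 2 \left(P + 10 j + P j\right) = 4 + \left(2 P + 20 j + 2 P j\right) = 4 + 2 P + 20 j + 2 P j$)
$m = 12$ ($m = 6 \cdot 2 = 12$)
$- k{\left(E,-1 \right)} m - 20 = - (4 + 2 \left(-1\right) + 20 \left(-21\right) + 2 \left(-1\right) \left(-21\right)) 12 - 20 = - (4 - 2 - 420 + 42) 12 - 20 = \left(-1\right) \left(-376\right) 12 - 20 = 376 \cdot 12 - 20 = 4512 - 20 = 4492$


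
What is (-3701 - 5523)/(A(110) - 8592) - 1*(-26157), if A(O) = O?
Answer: 110936449/4241 ≈ 26158.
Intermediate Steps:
(-3701 - 5523)/(A(110) - 8592) - 1*(-26157) = (-3701 - 5523)/(110 - 8592) - 1*(-26157) = -9224/(-8482) + 26157 = -9224*(-1/8482) + 26157 = 4612/4241 + 26157 = 110936449/4241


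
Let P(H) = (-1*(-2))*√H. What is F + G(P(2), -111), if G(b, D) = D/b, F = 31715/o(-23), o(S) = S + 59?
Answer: 31715/36 - 111*√2/4 ≈ 841.73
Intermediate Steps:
o(S) = 59 + S
F = 31715/36 (F = 31715/(59 - 23) = 31715/36 ≈ 880.97)
P(H) = 2*√H
F + G(P(2), -111) = 31715/36 - 111*√2/4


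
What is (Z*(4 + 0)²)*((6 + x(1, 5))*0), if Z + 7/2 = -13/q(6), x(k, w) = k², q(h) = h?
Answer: 0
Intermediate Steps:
Z = -17/3 (Z = -7/2 - 13/6 = -17/3 ≈ -5.6667)
(Z*(4 + 0)²)*((6 + x(1, 5))*0) = (-17*(4 + 0)²/3)*((6 + 1²)*0) = (-17/3*4²)*((6 + 1)*0) = (-17/3*16)*(7*0) = -272/3*0 = 0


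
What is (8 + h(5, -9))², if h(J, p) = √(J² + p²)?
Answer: (8 + √106)² ≈ 334.73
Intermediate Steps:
(8 + h(5, -9))² = (8 + √(5² + (-9)²))² = (8 + √(25 + 81))² = (8 + √106)²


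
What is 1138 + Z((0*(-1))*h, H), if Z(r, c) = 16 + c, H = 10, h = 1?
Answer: 1164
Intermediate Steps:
1138 + Z((0*(-1))*h, H) = 1138 + (16 + 10) = 1138 + 26 = 1164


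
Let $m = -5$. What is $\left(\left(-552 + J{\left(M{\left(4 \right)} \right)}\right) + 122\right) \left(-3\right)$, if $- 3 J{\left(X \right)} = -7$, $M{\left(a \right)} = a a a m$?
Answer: $1283$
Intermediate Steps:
$M{\left(a \right)} = - 5 a^{3}$ ($M{\left(a \right)} = a a a \left(-5\right) = a a^{2} \left(-5\right) = a^{3} \left(-5\right) = - 5 a^{3}$)
$J{\left(X \right)} = \frac{7}{3}$ ($J{\left(X \right)} = \left(- \frac{1}{3}\right) \left(-7\right) = \frac{7}{3}$)
$\left(\left(-552 + J{\left(M{\left(4 \right)} \right)}\right) + 122\right) \left(-3\right) = \left(\left(-552 + \frac{7}{3}\right) + 122\right) \left(-3\right) = \left(- \frac{1649}{3} + 122\right) \left(-3\right) = \left(- \frac{1283}{3}\right) \left(-3\right) = 1283$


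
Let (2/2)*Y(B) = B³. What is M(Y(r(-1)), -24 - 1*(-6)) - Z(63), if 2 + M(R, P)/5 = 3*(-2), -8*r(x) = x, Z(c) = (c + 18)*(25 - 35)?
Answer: 770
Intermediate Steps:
Z(c) = -180 - 10*c (Z(c) = (18 + c)*(-10) = -180 - 10*c)
r(x) = -x/8
Y(B) = B³
M(R, P) = -40 (M(R, P) = -10 + 5*(3*(-2)) = -10 + 5*(-6) = -10 - 30 = -40)
M(Y(r(-1)), -24 - 1*(-6)) - Z(63) = -40 - (-180 - 10*63) = -40 - (-180 - 630) = -40 - 1*(-810) = -40 + 810 = 770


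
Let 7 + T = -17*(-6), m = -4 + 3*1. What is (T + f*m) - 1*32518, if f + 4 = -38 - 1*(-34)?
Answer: -32415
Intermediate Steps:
m = -1 (m = -4 + 3 = -1)
T = 95 (T = -7 - 17*(-6) = -7 + 102 = 95)
f = -8 (f = -4 + (-38 - 1*(-34)) = -4 + (-38 + 34) = -4 - 4 = -8)
(T + f*m) - 1*32518 = (95 - 8*(-1)) - 1*32518 = (95 + 8) - 32518 = 103 - 32518 = -32415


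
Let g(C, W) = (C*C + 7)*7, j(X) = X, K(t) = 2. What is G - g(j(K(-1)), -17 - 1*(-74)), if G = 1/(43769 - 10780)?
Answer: -2540152/32989 ≈ -77.000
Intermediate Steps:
g(C, W) = 49 + 7*C**2 (g(C, W) = (C**2 + 7)*7 = (7 + C**2)*7 = 49 + 7*C**2)
G = 1/32989 ≈ 3.0313e-5
G - g(j(K(-1)), -17 - 1*(-74)) = 1/32989 - (49 + 7*2**2) = 1/32989 - (49 + 7*4) = 1/32989 - (49 + 28) = 1/32989 - 1*77 = 1/32989 - 77 = -2540152/32989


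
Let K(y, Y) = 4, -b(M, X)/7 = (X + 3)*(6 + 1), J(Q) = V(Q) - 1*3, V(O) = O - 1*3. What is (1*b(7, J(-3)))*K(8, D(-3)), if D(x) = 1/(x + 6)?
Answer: 1176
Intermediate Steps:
V(O) = -3 + O (V(O) = O - 3 = -3 + O)
J(Q) = -6 + Q (J(Q) = (-3 + Q) - 1*3 = (-3 + Q) - 3 = -6 + Q)
b(M, X) = -147 - 49*X (b(M, X) = -7*(X + 3)*(6 + 1) = -7*(3 + X)*7 = -7*(21 + 7*X) = -147 - 49*X)
D(x) = 1/(6 + x)
(1*b(7, J(-3)))*K(8, D(-3)) = (1*(-147 - 49*(-6 - 3)))*4 = (1*(-147 - 49*(-9)))*4 = (1*(-147 + 441))*4 = (1*294)*4 = 294*4 = 1176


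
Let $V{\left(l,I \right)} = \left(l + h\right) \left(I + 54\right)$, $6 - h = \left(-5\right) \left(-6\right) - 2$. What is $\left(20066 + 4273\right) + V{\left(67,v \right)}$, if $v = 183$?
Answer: $35004$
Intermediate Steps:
$h = -22$ ($h = 6 - \left(\left(-5\right) \left(-6\right) - 2\right) = 6 - \left(30 - 2\right) = 6 - 28 = -22$)
$V{\left(l,I \right)} = \left(-22 + l\right) \left(54 + I\right)$ ($V{\left(l,I \right)} = \left(l - 22\right) \left(I + 54\right) = \left(-22 + l\right) \left(54 + I\right)$)
$\left(20066 + 4273\right) + V{\left(67,v \right)} = \left(20066 + 4273\right) + \left(-1188 - 4026 + 54 \cdot 67 + 183 \cdot 67\right) = 24339 + \left(-1188 - 4026 + 3618 + 12261\right) = 24339 + 10665 = 35004$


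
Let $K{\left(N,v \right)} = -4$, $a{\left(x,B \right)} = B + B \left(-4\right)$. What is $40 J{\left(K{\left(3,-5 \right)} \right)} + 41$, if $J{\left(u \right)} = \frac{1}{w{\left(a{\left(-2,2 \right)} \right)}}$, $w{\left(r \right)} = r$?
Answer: $\frac{103}{3} \approx 34.333$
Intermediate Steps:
$a{\left(x,B \right)} = - 3 B$ ($a{\left(x,B \right)} = B - 4 B = - 3 B$)
$J{\left(u \right)} = - \frac{1}{6}$ ($J{\left(u \right)} = \frac{1}{\left(-3\right) 2} = \frac{1}{-6} = - \frac{1}{6}$)
$40 J{\left(K{\left(3,-5 \right)} \right)} + 41 = 40 \left(- \frac{1}{6}\right) + 41 = - \frac{20}{3} + 41 = \frac{103}{3}$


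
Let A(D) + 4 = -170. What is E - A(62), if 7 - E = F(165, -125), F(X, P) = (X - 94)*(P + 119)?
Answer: 607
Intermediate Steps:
F(X, P) = (-94 + X)*(119 + P)
A(D) = -174 (A(D) = -4 - 170 = -174)
E = 433 (E = 7 - (-11186 - 94*(-125) + 119*165 - 125*165) = 7 - (-11186 + 11750 + 19635 - 20625) = 7 - 1*(-426) = 7 + 426 = 433)
E - A(62) = 433 - 1*(-174) = 433 + 174 = 607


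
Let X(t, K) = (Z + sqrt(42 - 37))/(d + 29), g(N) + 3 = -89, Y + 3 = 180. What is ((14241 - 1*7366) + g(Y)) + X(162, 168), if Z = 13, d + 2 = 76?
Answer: 698662/103 + sqrt(5)/103 ≈ 6783.1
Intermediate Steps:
d = 74 (d = -2 + 76 = 74)
Y = 177 (Y = -3 + 180 = 177)
g(N) = -92 (g(N) = -3 - 89 = -92)
X(t, K) = 13/103 + sqrt(5)/103 (X(t, K) = (13 + sqrt(42 - 37))/(74 + 29) = (13 + sqrt(5))/103 = (13 + sqrt(5))*(1/103) = 13/103 + sqrt(5)/103)
((14241 - 1*7366) + g(Y)) + X(162, 168) = ((14241 - 1*7366) - 92) + (13/103 + sqrt(5)/103) = ((14241 - 7366) - 92) + (13/103 + sqrt(5)/103) = (6875 - 92) + (13/103 + sqrt(5)/103) = 6783 + (13/103 + sqrt(5)/103) = 698662/103 + sqrt(5)/103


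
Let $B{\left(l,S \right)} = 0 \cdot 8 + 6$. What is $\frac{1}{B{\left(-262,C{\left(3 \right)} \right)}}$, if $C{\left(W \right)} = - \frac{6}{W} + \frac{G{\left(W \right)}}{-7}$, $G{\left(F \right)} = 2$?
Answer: $\frac{1}{6} \approx 0.16667$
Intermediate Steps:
$C{\left(W \right)} = - \frac{2}{7} - \frac{6}{W}$ ($C{\left(W \right)} = - \frac{6}{W} + \frac{2}{-7} = - \frac{6}{W} + 2 \left(- \frac{1}{7}\right) = - \frac{6}{W} - \frac{2}{7} = - \frac{2}{7} - \frac{6}{W}$)
$B{\left(l,S \right)} = 6$ ($B{\left(l,S \right)} = 0 + 6 = 6$)
$\frac{1}{B{\left(-262,C{\left(3 \right)} \right)}} = \frac{1}{6}$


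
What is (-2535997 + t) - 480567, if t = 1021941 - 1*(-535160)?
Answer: -1459463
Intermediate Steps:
t = 1557101 (t = 1021941 + 535160 = 1557101)
(-2535997 + t) - 480567 = (-2535997 + 1557101) - 480567 = -978896 - 480567 = -1459463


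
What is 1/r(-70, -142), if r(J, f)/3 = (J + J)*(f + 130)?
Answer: 1/5040 ≈ 0.00019841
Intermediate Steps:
r(J, f) = 6*J*(130 + f) (r(J, f) = 3*((J + J)*(f + 130)) = 3*((2*J)*(130 + f)) = 3*(2*J*(130 + f)) = 6*J*(130 + f))
1/r(-70, -142) = 1/(6*(-70)*(130 - 142)) = 1/(6*(-70)*(-12)) = 1/5040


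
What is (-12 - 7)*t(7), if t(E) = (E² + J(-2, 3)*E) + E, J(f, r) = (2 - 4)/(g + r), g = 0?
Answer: -2926/3 ≈ -975.33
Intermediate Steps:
J(f, r) = -2/r (J(f, r) = (2 - 4)/(0 + r) = -2/r)
t(E) = E² + E/3 (t(E) = (E² + (-2/3)*E) + E = (E² + (-2*⅓)*E) + E = (E² - 2*E/3) + E = E² + E/3)
(-12 - 7)*t(7) = (-12 - 7)*(7*(⅓ + 7)) = -133*22/3 = -19*154/3 = -2926/3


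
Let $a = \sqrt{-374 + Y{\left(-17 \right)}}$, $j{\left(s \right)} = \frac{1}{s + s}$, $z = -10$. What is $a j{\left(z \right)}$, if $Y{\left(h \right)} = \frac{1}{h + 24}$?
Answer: $- \frac{i \sqrt{18319}}{140} \approx - 0.96677 i$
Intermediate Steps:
$Y{\left(h \right)} = \frac{1}{24 + h}$
$j{\left(s \right)} = \frac{1}{2 s}$
$a = \frac{i \sqrt{18319}}{7}$ ($a = \sqrt{-374 + \frac{1}{24 - 17}} = \sqrt{-374 + \frac{1}{7}} = \sqrt{- \frac{2617}{7}} = \frac{i \sqrt{18319}}{7} \approx 19.335 i$)
$a j{\left(z \right)} = \frac{i \sqrt{18319}}{7} \frac{1}{2 \left(-10\right)} = \frac{i \sqrt{18319}}{7} \cdot \frac{1}{2} \left(- \frac{1}{10}\right) = \frac{i \sqrt{18319}}{7} \left(- \frac{1}{20}\right) = - \frac{i \sqrt{18319}}{140}$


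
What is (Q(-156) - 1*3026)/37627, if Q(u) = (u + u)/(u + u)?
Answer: -3025/37627 ≈ -0.080394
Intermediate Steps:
Q(u) = 1 (Q(u) = (2*u)/((2*u)) = (2*u)*(1/(2*u)) = 1)
(Q(-156) - 1*3026)/37627 = (1 - 1*3026)/37627 = (1 - 3026)*(1/37627) = -3025*1/37627 = -3025/37627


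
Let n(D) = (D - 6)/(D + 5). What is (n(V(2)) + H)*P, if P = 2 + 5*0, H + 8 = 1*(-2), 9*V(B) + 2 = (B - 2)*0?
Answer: -972/43 ≈ -22.605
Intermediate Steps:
V(B) = -2/9 (V(B) = -2/9 + ((B - 2)*0)/9 = -2/9 + ((-2 + B)*0)/9 = -2/9 + (⅑)*0 = -2/9 + 0 = -2/9)
n(D) = (-6 + D)/(5 + D)
H = -10 (H = -8 + 1*(-2) = -8 - 2 = -10)
P = 2 (P = 2 + 0 = 2)
(n(V(2)) + H)*P = ((-6 - 2/9)/(5 - 2/9) - 10)*2 = (-56/9/(43/9) - 10)*2 = ((9/43)*(-56/9) - 10)*2 = (-56/43 - 10)*2 = -486/43*2 = -972/43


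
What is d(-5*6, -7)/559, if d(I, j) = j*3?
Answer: -21/559 ≈ -0.037567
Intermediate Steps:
d(I, j) = 3*j
d(-5*6, -7)/559 = (3*(-7))/559 = -21*1/559 = -21/559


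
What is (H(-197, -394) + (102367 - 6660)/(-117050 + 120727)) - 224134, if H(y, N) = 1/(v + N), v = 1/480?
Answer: -155842570200269/695390563 ≈ -2.2411e+5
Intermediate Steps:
v = 1/480 ≈ 0.0020833
H(y, N) = 1/(1/480 + N)
(H(-197, -394) + (102367 - 6660)/(-117050 + 120727)) - 224134 = (480/(1 + 480*(-394)) + (102367 - 6660)/(-117050 + 120727)) - 224134 = (480/(1 - 189120) + 95707/3677) - 224134 = (480/(-189119) + 95707*(1/3677)) - 224134 = (480*(-1/189119) + 95707/3677) - 224134 = (-480/189119 + 95707/3677) - 224134 = 18098247173/695390563 - 224134 = -155842570200269/695390563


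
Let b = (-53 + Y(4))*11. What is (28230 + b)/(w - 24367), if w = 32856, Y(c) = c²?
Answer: 27823/8489 ≈ 3.2775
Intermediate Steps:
b = -407 (b = (-53 + 4²)*11 = (-53 + 16)*11 = -37*11 = -407)
(28230 + b)/(w - 24367) = (28230 - 407)/(32856 - 24367) = 27823/8489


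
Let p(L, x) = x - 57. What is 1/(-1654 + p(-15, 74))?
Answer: -1/1637 ≈ -0.00061087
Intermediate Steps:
p(L, x) = -57 + x
1/(-1654 + p(-15, 74)) = 1/(-1654 + (-57 + 74)) = 1/(-1654 + 17) = 1/(-1637) = -1/1637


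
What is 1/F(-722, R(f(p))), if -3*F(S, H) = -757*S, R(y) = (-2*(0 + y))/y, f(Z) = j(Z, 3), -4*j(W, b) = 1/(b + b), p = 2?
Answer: -3/546554 ≈ -5.4889e-6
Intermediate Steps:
j(W, b) = -1/(8*b) (j(W, b) = -1/(4*(b + b)) = -1/(2*b)/4 = -1/(8*b))
f(Z) = -1/24 (f(Z) = -1/8/3 = -1/8*1/3 = -1/24)
R(y) = -2 (R(y) = (-2*y)/y = -2)
F(S, H) = 757*S/3 (F(S, H) = -(-757)*S/3 = 757*S/3)
1/F(-722, R(f(p))) = 1/((757/3)*(-722)) = 1/(-546554/3) = -3/546554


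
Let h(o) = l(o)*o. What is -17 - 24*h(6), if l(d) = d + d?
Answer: -1745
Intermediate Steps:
l(d) = 2*d
h(o) = 2*o**2 (h(o) = (2*o)*o = 2*o**2)
-17 - 24*h(6) = -17 - 48*6**2 = -17 - 48*36 = -17 - 24*72 = -17 - 1728 = -1745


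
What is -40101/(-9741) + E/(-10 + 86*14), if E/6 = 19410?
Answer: 65684303/646153 ≈ 101.65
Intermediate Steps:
E = 116460 (E = 6*19410 = 116460)
-40101/(-9741) + E/(-10 + 86*14) = -40101/(-9741) + 116460/(-10 + 86*14) = -40101*(-1/9741) + 116460/(-10 + 1204) = 13367/3247 + 116460/1194 = 13367/3247 + 116460*(1/1194) = 13367/3247 + 19410/199 = 65684303/646153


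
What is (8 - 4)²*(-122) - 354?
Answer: -2306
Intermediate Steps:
(8 - 4)²*(-122) - 354 = 4²*(-122) - 354 = 16*(-122) - 354 = -1952 - 354 = -2306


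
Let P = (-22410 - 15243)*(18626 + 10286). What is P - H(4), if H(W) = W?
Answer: -1088623540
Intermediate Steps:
P = -1088623536 (P = -37653*28912 = -1088623536)
P - H(4) = -1088623536 - 1*4 = -1088623536 - 4 = -1088623540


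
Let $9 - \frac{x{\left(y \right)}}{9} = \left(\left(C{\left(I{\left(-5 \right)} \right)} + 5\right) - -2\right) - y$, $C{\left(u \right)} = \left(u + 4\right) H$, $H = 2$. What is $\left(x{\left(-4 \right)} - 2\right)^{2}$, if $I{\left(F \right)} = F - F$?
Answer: $8464$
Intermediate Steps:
$I{\left(F \right)} = 0$
$C{\left(u \right)} = 8 + 2 u$ ($C{\left(u \right)} = \left(u + 4\right) 2 = \left(4 + u\right) 2 = 8 + 2 u$)
$x{\left(y \right)} = -54 + 9 y$ ($x{\left(y \right)} = 81 - 9 \left(\left(\left(\left(8 + 2 \cdot 0\right) + 5\right) - -2\right) - y\right) = 81 - 9 \left(\left(\left(\left(8 + 0\right) + 5\right) + 2\right) - y\right) = 81 - 9 \left(\left(\left(8 + 5\right) + 2\right) - y\right) = 81 - 9 \left(\left(13 + 2\right) - y\right) = 81 - 9 \left(15 - y\right) = 81 + \left(-135 + 9 y\right) = -54 + 9 y$)
$\left(x{\left(-4 \right)} - 2\right)^{2} = \left(\left(-54 + 9 \left(-4\right)\right) - 2\right)^{2} = \left(\left(-54 - 36\right) - 2\right)^{2} = \left(-90 - 2\right)^{2} = \left(-92\right)^{2} = 8464$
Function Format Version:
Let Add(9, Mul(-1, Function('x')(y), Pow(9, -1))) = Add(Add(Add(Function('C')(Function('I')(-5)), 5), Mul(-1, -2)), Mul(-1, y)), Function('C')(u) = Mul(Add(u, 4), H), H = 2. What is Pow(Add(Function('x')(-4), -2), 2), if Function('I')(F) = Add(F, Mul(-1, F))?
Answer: 8464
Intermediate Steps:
Function('I')(F) = 0
Function('C')(u) = Add(8, Mul(2, u)) (Function('C')(u) = Mul(Add(u, 4), 2) = Mul(Add(4, u), 2) = Add(8, Mul(2, u)))
Function('x')(y) = Add(-54, Mul(9, y)) (Function('x')(y) = Add(81, Mul(-9, Add(Add(Add(Add(8, Mul(2, 0)), 5), Mul(-1, -2)), Mul(-1, y)))) = Add(81, Mul(-9, Add(Add(Add(Add(8, 0), 5), 2), Mul(-1, y)))) = Add(81, Mul(-9, Add(Add(Add(8, 5), 2), Mul(-1, y)))) = Add(81, Mul(-9, Add(Add(13, 2), Mul(-1, y)))) = Add(81, Mul(-9, Add(15, Mul(-1, y)))) = Add(81, Add(-135, Mul(9, y))) = Add(-54, Mul(9, y)))
Pow(Add(Function('x')(-4), -2), 2) = Pow(Add(Add(-54, Mul(9, -4)), -2), 2) = Pow(Add(Add(-54, -36), -2), 2) = Pow(Add(-90, -2), 2) = Pow(-92, 2) = 8464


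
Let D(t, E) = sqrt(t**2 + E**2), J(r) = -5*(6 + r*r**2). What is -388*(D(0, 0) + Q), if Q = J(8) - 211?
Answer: 1086788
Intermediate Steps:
J(r) = -30 - 5*r**3 (J(r) = -5*(6 + r**3) = -30 - 5*r**3)
D(t, E) = sqrt(E**2 + t**2)
Q = -2801 (Q = (-30 - 5*8**3) - 211 = (-30 - 5*512) - 211 = (-30 - 2560) - 211 = -2590 - 211 = -2801)
-388*(D(0, 0) + Q) = -388*(sqrt(0**2 + 0**2) - 2801) = -388*(sqrt(0 + 0) - 2801) = -388*(sqrt(0) - 2801) = -388*(0 - 2801) = -388*(-2801) = 1086788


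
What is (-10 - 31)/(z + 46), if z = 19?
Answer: -41/65 ≈ -0.63077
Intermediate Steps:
(-10 - 31)/(z + 46) = (-10 - 31)/(19 + 46) = -41/65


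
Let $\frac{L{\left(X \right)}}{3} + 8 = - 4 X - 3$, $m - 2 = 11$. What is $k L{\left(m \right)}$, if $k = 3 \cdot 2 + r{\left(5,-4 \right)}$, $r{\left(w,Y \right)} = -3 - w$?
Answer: $378$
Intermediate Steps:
$m = 13$ ($m = 2 + 11 = 13$)
$L{\left(X \right)} = -33 - 12 X$ ($L{\left(X \right)} = -24 + 3 \left(- 4 X - 3\right) = -24 + 3 \left(-3 - 4 X\right) = -24 - \left(9 + 12 X\right) = -33 - 12 X$)
$k = -2$ ($k = 3 \cdot 2 - 8 = 6 - 8 = -2$)
$k L{\left(m \right)} = - 2 \left(-33 - 156\right) = \left(-2\right) \left(-189\right) = 378$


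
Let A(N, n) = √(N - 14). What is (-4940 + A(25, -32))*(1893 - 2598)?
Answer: 3482700 - 705*√11 ≈ 3.4804e+6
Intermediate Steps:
A(N, n) = √(-14 + N)
(-4940 + A(25, -32))*(1893 - 2598) = (-4940 + √(-14 + 25))*(1893 - 2598) = (-4940 + √11)*(-705) = 3482700 - 705*√11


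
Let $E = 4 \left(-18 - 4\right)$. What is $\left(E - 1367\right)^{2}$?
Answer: $2117025$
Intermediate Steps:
$E = -88$ ($E = 4 \left(-22\right) = -88$)
$\left(E - 1367\right)^{2} = \left(-88 - 1367\right)^{2} = \left(-1455\right)^{2} = 2117025$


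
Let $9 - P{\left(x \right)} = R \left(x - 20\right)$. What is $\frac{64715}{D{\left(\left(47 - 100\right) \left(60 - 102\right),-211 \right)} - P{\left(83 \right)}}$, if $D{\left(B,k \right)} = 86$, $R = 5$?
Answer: $\frac{9245}{56} \approx 165.09$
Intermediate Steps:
$P{\left(x \right)} = 109 - 5 x$ ($P{\left(x \right)} = 9 - 5 \left(x - 20\right) = 9 - 5 \left(-20 + x\right) = 9 - \left(-100 + 5 x\right) = 109 - 5 x$)
$\frac{64715}{D{\left(\left(47 - 100\right) \left(60 - 102\right),-211 \right)} - P{\left(83 \right)}} = \frac{64715}{86 - \left(109 - 415\right)} = \frac{64715}{86 - -306} = \frac{64715}{86 + 306} = \frac{64715}{392} = 64715 \cdot \frac{1}{392} = \frac{9245}{56}$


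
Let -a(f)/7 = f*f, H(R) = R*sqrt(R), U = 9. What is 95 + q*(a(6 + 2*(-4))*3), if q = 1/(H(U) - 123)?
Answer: 767/8 ≈ 95.875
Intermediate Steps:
H(R) = R**(3/2)
a(f) = -7*f**2 (a(f) = -7*f*f = -7*f**2)
q = -1/96 (q = 1/(9**(3/2) - 123) = 1/(27 - 123) = 1/(-96) = -1/96 ≈ -0.010417)
95 + q*(a(6 + 2*(-4))*3) = 95 - (-7*(6 + 2*(-4))**2)*3/96 = 95 - (-7*(6 - 8)**2)*3/96 = 95 - (-7*(-2)**2)*3/96 = 95 - (-7*4)*3/96 = 95 - (-7)*3/24 = 95 - 1/96*(-84) = 95 + 7/8 = 767/8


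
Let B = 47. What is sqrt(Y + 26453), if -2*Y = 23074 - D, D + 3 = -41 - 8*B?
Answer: 3*sqrt(1634) ≈ 121.27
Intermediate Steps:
D = -420 (D = -3 + (-41 - 8*47) = -3 + (-41 - 376) = -3 - 417 = -420)
Y = -11747 (Y = -(23074 - 1*(-420))/2 = -(23074 + 420)/2 = -1/2*23494 = -11747)
sqrt(Y + 26453) = sqrt(-11747 + 26453) = sqrt(14706) = 3*sqrt(1634)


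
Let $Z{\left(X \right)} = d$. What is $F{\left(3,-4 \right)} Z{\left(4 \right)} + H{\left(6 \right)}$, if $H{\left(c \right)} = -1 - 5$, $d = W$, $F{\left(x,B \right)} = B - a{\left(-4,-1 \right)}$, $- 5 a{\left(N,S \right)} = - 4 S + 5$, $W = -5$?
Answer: $5$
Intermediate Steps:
$a{\left(N,S \right)} = -1 + \frac{4 S}{5}$ ($a{\left(N,S \right)} = - \frac{- 4 S + 5}{5} = - \frac{5 - 4 S}{5} = -1 + \frac{4 S}{5}$)
$F{\left(x,B \right)} = \frac{9}{5} + B$ ($F{\left(x,B \right)} = B - \left(-1 + \frac{4}{5} \left(-1\right)\right) = B - \left(-1 - \frac{4}{5}\right) = B - - \frac{9}{5} = B + \frac{9}{5} = \frac{9}{5} + B$)
$d = -5$
$Z{\left(X \right)} = -5$
$H{\left(c \right)} = -6$
$F{\left(3,-4 \right)} Z{\left(4 \right)} + H{\left(6 \right)} = \left(\frac{9}{5} - 4\right) \left(-5\right) - 6 = \left(- \frac{11}{5}\right) \left(-5\right) - 6 = 11 - 6 = 5$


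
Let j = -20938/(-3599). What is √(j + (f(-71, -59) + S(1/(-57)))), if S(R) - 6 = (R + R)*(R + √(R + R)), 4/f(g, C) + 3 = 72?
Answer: √(264393478361522 - 13704063458*I*√114)/4718289 ≈ 3.4462 - 0.00095359*I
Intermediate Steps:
f(g, C) = 4/69 (f(g, C) = 4/(-3 + 72) = 4/69)
S(R) = 6 + 2*R*(R + √2*√R) (S(R) = 6 + (R + R)*(R + √(R + R)) = 6 + (2*R)*(R + √(2*R)) = 6 + (2*R)*(R + √2*√R) = 6 + 2*R*(R + √2*√R))
j = 20938/3599 (j = -20938*(-1/3599) = 20938/3599 ≈ 5.8177)
√(j + (f(-71, -59) + S(1/(-57)))) = √(20938/3599 + (4/69 + (6 + 2*(1/(-57))² + 2*√2*(1/(-57))^(3/2)))) = √(20938/3599 + (4/69 + (6 + 2*(-1/57)² + 2*√2*(-1/57)^(3/2)))) = √(20938/3599 + (4/69 + (6 + 2*(1/3249) + 2*√2*(-I*√57/3249)))) = √(20938/3599 + (4/69 + (6 + 2/3249 - 2*I*√114/3249))) = √(20938/3599 + (4/69 + (19496/3249 - 2*I*√114/3249))) = √(20938/3599 + (452740/74727 - 2*I*√114/3249)) = √(3194045186/268942473 - 2*I*√114/3249)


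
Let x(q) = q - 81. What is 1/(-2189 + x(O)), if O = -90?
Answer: -1/2360 ≈ -0.00042373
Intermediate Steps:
x(q) = -81 + q
1/(-2189 + x(O)) = 1/(-2189 + (-81 - 90)) = 1/(-2189 - 171) = 1/(-2360) = -1/2360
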